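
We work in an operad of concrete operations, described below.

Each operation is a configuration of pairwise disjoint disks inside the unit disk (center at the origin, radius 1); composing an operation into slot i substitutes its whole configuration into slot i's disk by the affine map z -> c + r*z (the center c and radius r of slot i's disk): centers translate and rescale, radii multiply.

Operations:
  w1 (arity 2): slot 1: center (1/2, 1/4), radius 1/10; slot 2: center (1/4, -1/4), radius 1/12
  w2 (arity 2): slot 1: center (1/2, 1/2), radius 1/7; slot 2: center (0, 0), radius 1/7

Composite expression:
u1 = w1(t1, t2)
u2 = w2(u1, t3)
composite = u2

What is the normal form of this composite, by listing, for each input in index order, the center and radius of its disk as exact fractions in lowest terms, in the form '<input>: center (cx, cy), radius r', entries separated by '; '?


t1: center (4/7, 15/28), radius 1/70; t2: center (15/28, 13/28), radius 1/84; t3: center (0, 0), radius 1/7

Only the slot chain above each t matters under w2; compose those maps.
t1 passes through 2 substitutions, ending at center (4/7, 15/28), radius 1/70
t2 passes through 2 substitutions, ending at center (15/28, 13/28), radius 1/84
t3 passes through 1 substitution, ending at center (0, 0), radius 1/7


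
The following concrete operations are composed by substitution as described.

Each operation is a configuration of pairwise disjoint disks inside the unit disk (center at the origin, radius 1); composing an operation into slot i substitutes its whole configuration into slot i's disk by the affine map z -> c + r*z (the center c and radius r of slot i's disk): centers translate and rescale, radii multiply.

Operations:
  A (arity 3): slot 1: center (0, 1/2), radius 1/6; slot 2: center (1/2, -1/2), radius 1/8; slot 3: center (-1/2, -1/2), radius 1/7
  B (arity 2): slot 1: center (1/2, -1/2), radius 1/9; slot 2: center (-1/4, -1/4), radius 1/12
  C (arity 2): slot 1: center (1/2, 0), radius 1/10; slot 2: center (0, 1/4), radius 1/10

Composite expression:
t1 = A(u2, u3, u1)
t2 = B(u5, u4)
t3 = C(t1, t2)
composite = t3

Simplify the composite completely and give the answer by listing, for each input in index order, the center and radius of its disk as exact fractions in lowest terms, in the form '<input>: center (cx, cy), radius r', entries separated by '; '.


u1: center (9/20, -1/20), radius 1/70; u2: center (1/2, 1/20), radius 1/60; u3: center (11/20, -1/20), radius 1/80; u4: center (-1/40, 9/40), radius 1/120; u5: center (1/20, 1/5), radius 1/90

Only the slot chain above each u matters under C; compose those maps.
u2: after 2 affine steps, its disk has center (1/2, 1/20), radius 1/60
u3: after 2 affine steps, its disk has center (11/20, -1/20), radius 1/80
u1: after 2 affine steps, its disk has center (9/20, -1/20), radius 1/70
u5: after 2 affine steps, its disk has center (1/20, 1/5), radius 1/90
u4: after 2 affine steps, its disk has center (-1/40, 9/40), radius 1/120


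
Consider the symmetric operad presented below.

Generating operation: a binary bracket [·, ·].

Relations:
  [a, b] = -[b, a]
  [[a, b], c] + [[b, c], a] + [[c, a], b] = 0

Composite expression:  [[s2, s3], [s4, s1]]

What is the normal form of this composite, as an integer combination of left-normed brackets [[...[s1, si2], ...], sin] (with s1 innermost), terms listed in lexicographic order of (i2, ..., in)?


Expand each bracket as ab - ba; the s1-initial words give the coefficients.
Composite bracket: [[s2, s3], [s4, s1]]
Expanding via [a, b] = ab - ba: 8 signed words (2^3 = 8).
Coefficients come from the s1-initial words:
  word s1s4s2s3 has sign +1, contributing +[[[s1, s4], s2], s3]
  word s1s4s3s2 has sign -1, contributing -[[[s1, s4], s3], s2]

[[[s1, s4], s2], s3] - [[[s1, s4], s3], s2]


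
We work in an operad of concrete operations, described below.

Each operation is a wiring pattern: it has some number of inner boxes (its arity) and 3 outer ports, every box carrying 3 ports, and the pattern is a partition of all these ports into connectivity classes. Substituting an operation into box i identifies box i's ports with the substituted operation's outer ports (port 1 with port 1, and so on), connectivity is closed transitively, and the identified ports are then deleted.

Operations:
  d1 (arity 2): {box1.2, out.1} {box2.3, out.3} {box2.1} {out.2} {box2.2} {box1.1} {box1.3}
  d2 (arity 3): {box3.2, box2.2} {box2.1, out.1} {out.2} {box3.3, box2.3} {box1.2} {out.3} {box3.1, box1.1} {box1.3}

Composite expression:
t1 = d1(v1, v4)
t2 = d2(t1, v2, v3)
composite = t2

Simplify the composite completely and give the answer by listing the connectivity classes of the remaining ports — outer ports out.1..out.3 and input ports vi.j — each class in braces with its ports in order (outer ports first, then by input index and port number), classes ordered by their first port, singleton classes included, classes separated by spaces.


{out.1, v2.1} {out.2} {out.3} {v1.1} {v1.2, v3.1} {v1.3} {v2.2, v3.2} {v2.3, v3.3} {v4.1} {v4.2} {v4.3}

Treat the ports identified at d2 as solder joints: merge, then drop.
d1 over (v1, v4) gives {out.1, v1.2} {out.2} {out.3, v4.3} {v1.1} {v1.3} {v4.1} {v4.2}, out.j being that stage's outer ports
d2 over (v1, v4, v2, v3) gives {out.1, v2.1} {out.2} {out.3} {v1.1} {v1.2, v3.1} {v1.3} {v2.2, v3.2} {v2.3, v3.3} {v4.1} {v4.2} {v4.3}, out.j being that stage's outer ports


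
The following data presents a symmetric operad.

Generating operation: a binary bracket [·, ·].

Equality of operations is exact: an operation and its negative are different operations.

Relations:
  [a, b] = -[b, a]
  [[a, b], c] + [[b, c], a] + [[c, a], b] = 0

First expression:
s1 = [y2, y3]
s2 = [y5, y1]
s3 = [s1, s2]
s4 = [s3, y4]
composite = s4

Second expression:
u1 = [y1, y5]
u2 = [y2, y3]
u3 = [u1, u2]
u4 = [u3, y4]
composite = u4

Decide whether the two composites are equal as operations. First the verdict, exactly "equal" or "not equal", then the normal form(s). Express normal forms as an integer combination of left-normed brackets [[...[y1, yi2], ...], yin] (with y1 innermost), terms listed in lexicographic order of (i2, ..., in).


equal; both compose to [[[[y1, y5], y2], y3], y4] - [[[[y1, y5], y3], y2], y4]

The first expression, normalized: [[[[y1, y5], y2], y3], y4] - [[[[y1, y5], y3], y2], y4]
The second expression, normalized: [[[[y1, y5], y2], y3], y4] - [[[[y1, y5], y3], y2], y4]
The normal forms match — equal.


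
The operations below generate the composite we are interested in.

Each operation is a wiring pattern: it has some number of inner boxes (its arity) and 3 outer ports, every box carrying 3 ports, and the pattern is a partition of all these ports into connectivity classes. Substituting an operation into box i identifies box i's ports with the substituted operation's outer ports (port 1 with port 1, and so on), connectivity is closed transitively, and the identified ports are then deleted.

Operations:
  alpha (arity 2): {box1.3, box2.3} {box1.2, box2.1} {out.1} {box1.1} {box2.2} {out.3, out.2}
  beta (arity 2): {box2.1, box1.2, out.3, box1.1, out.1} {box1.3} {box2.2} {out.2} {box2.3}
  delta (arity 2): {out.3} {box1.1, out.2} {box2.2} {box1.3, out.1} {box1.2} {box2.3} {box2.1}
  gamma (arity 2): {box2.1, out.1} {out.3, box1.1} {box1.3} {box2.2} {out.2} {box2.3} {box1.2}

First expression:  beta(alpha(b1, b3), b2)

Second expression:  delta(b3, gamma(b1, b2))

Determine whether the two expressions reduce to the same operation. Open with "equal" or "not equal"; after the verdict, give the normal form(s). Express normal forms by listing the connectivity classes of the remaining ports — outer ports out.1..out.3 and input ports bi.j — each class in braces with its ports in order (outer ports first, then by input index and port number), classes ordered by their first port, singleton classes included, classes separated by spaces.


not equal: they reduce to {out.1, out.3, b2.1} {out.2} {b1.1} {b1.2, b3.1} {b1.3, b3.3} {b2.2} {b2.3} {b3.2} and {out.1, b3.3} {out.2, b3.1} {out.3} {b1.1} {b1.2} {b1.3} {b2.1} {b2.2} {b2.3} {b3.2}

The first composite normalizes to {out.1, out.3, b2.1} {out.2} {b1.1} {b1.2, b3.1} {b1.3, b3.3} {b2.2} {b2.3} {b3.2}
The second composite normalizes to {out.1, b3.3} {out.2, b3.1} {out.3} {b1.1} {b1.2} {b1.3} {b2.1} {b2.2} {b2.3} {b3.2}
Distinct normal forms: not equal.


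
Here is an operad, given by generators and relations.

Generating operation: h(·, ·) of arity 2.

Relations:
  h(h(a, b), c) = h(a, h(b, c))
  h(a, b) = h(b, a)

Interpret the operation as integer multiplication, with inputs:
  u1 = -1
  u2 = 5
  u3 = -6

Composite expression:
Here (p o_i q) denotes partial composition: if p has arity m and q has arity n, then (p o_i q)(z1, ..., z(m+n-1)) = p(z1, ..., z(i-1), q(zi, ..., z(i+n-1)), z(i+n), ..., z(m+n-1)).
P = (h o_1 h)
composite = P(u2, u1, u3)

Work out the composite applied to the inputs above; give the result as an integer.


30


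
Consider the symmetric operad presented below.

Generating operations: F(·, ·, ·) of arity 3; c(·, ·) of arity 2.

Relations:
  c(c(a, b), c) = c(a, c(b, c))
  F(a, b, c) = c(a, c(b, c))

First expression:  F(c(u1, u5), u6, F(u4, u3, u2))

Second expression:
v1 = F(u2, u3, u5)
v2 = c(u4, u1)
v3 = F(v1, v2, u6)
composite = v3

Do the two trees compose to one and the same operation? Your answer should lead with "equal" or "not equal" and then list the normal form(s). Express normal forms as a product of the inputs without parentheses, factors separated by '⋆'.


The first expression, normalized: u1 ⋆ u5 ⋆ u6 ⋆ u4 ⋆ u3 ⋆ u2
The second expression, normalized: u2 ⋆ u3 ⋆ u5 ⋆ u4 ⋆ u1 ⋆ u6
The forms do not match — not equal.

not equal — first u1 ⋆ u5 ⋆ u6 ⋆ u4 ⋆ u3 ⋆ u2, second u2 ⋆ u3 ⋆ u5 ⋆ u4 ⋆ u1 ⋆ u6


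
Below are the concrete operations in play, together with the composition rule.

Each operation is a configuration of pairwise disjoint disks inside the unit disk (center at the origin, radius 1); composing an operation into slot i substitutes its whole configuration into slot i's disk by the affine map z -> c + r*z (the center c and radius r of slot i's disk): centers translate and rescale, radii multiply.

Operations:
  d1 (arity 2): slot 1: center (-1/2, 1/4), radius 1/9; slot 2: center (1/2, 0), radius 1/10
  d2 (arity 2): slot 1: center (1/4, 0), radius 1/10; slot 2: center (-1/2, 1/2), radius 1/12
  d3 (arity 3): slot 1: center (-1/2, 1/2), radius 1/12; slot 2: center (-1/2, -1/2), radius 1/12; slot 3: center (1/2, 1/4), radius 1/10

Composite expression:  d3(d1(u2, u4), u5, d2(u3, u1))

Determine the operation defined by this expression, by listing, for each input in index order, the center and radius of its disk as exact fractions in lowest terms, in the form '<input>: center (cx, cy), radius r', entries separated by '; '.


Each u-disk chains the slot maps above it in d3; radii multiply.
u2 passes through 2 substitutions, ending at center (-13/24, 25/48), radius 1/108
u4 passes through 2 substitutions, ending at center (-11/24, 1/2), radius 1/120
u5 passes through 1 substitution, ending at center (-1/2, -1/2), radius 1/12
u3 passes through 2 substitutions, ending at center (21/40, 1/4), radius 1/100
u1 passes through 2 substitutions, ending at center (9/20, 3/10), radius 1/120

u1: center (9/20, 3/10), radius 1/120; u2: center (-13/24, 25/48), radius 1/108; u3: center (21/40, 1/4), radius 1/100; u4: center (-11/24, 1/2), radius 1/120; u5: center (-1/2, -1/2), radius 1/12


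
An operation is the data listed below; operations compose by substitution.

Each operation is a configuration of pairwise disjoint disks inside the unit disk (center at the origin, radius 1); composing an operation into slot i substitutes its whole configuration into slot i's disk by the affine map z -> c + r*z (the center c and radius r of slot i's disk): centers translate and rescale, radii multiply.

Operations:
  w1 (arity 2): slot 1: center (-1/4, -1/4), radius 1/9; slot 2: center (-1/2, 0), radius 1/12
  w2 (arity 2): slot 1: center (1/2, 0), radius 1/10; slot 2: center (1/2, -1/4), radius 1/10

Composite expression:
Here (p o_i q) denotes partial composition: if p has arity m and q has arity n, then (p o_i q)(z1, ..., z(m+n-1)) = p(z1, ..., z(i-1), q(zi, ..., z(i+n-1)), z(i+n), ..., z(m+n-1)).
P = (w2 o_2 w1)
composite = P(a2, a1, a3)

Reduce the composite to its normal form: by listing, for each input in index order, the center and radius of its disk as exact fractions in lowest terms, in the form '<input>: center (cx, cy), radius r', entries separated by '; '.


Each a-disk chains the slot maps above it in w2; radii multiply.
input a2: composing its 1 substitution step yields center (1/2, 0), radius 1/10
input a1: composing its 2 substitution steps yields center (19/40, -11/40), radius 1/90
input a3: composing its 2 substitution steps yields center (9/20, -1/4), radius 1/120

a1: center (19/40, -11/40), radius 1/90; a2: center (1/2, 0), radius 1/10; a3: center (9/20, -1/4), radius 1/120


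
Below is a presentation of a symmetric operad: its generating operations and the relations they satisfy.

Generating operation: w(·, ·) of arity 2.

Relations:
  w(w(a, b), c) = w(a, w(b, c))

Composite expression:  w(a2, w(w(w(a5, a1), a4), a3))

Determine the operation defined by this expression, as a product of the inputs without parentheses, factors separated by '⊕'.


a2 ⊕ a5 ⊕ a1 ⊕ a4 ⊕ a3


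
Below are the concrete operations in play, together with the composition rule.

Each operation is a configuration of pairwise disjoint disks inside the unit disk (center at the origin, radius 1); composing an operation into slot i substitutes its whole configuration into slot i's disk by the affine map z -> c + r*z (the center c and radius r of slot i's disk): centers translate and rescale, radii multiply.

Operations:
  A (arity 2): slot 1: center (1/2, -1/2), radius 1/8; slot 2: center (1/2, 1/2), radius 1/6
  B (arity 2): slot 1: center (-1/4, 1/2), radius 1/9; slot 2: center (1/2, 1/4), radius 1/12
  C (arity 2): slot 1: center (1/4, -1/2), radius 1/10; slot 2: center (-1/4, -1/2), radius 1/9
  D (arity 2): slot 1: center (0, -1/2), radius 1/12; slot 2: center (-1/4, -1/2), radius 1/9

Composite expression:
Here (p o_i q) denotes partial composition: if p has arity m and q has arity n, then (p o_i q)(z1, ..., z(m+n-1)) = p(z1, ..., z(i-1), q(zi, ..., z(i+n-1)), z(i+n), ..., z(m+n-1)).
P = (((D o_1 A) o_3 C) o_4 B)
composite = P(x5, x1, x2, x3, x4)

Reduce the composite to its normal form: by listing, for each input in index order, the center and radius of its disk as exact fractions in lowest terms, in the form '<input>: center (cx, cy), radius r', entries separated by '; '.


Only the slot chain above each x matters under D; compose those maps.
x5 passes through 2 substitutions, ending at center (1/24, -13/24), radius 1/96
x1 passes through 2 substitutions, ending at center (1/24, -11/24), radius 1/72
x2 passes through 2 substitutions, ending at center (-2/9, -5/9), radius 1/90
x3 passes through 3 substitutions, ending at center (-91/324, -89/162), radius 1/729
x4 passes through 3 substitutions, ending at center (-22/81, -179/324), radius 1/972

x1: center (1/24, -11/24), radius 1/72; x2: center (-2/9, -5/9), radius 1/90; x3: center (-91/324, -89/162), radius 1/729; x4: center (-22/81, -179/324), radius 1/972; x5: center (1/24, -13/24), radius 1/96


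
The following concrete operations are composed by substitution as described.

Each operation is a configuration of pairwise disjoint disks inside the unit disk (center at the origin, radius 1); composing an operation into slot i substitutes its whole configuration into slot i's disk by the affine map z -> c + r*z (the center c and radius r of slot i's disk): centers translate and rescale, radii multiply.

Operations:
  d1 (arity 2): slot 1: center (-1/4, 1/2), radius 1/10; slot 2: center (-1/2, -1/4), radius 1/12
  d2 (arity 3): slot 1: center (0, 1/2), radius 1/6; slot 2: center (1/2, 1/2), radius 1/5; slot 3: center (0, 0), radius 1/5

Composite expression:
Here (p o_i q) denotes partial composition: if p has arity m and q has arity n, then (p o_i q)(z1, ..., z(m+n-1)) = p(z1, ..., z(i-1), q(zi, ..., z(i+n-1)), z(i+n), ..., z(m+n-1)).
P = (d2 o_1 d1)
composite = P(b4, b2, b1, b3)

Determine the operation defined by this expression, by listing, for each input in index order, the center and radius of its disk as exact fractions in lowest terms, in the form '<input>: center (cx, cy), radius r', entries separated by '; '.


b1: center (1/2, 1/2), radius 1/5; b2: center (-1/12, 11/24), radius 1/72; b3: center (0, 0), radius 1/5; b4: center (-1/24, 7/12), radius 1/60

Affine substitution under d2: radii multiply and b-centers shift.
tracing b4 down its 2-map path: center (-1/24, 7/12), radius 1/60
tracing b2 down its 2-map path: center (-1/12, 11/24), radius 1/72
tracing b1 down its 1-map path: center (1/2, 1/2), radius 1/5
tracing b3 down its 1-map path: center (0, 0), radius 1/5


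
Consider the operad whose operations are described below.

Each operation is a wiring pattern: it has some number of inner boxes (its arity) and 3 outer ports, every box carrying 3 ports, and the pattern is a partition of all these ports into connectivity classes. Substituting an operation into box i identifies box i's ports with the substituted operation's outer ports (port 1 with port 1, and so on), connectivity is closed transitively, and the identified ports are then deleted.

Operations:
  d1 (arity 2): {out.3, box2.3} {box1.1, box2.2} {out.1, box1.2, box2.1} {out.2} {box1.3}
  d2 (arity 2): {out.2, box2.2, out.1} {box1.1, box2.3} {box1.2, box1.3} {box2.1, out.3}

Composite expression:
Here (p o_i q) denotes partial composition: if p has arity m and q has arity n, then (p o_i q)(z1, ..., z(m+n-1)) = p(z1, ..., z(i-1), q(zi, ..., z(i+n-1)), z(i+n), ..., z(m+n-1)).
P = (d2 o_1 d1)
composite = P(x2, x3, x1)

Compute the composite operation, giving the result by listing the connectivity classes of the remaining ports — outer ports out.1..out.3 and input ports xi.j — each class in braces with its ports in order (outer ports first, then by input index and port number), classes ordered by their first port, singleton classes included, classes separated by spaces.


{out.1, out.2, x1.2} {out.3, x1.1} {x1.3, x2.2, x3.1} {x2.1, x3.2} {x2.3} {x3.3}

After gluing at d2, chains via deleted ports link the x-ports.
through d1, on inputs (x2, x3): {out.1, x2.2, x3.1} {out.2} {out.3, x3.3} {x2.1, x3.2} {x2.3} (out.j = stage outer ports)
through d2, on inputs (x2, x3, x1): {out.1, out.2, x1.2} {out.3, x1.1} {x1.3, x2.2, x3.1} {x2.1, x3.2} {x2.3} {x3.3} (out.j = stage outer ports)


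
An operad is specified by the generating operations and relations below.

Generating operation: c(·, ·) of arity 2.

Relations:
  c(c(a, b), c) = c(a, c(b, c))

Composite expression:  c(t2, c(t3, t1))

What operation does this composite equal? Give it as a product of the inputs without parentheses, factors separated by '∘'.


t2 ∘ t3 ∘ t1

All parenthesizations of c agree; list the t-inputs left to right.
c(t3, t1) flattens to t3 ∘ t1
c(t2, c(t3, t1)) flattens to t2 ∘ t3 ∘ t1


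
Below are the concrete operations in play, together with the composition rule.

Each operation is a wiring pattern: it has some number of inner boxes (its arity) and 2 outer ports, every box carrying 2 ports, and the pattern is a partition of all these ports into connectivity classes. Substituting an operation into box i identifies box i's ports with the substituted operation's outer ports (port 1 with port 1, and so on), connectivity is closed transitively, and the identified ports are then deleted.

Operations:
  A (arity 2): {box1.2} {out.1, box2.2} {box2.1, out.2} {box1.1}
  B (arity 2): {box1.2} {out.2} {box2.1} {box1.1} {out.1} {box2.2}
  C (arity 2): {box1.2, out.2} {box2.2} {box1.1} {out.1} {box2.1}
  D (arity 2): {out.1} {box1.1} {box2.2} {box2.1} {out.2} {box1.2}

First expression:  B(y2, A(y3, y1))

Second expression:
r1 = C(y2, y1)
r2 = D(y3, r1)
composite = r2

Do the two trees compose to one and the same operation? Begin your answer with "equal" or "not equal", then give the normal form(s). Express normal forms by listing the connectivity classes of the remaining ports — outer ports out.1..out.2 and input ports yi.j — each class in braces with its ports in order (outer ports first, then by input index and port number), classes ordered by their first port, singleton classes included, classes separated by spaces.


The first composite normalizes to {out.1} {out.2} {y1.1} {y1.2} {y2.1} {y2.2} {y3.1} {y3.2}
The second composite normalizes to {out.1} {out.2} {y1.1} {y1.2} {y2.1} {y2.2} {y3.1} {y3.2}
One common form — equal.

equal: each reduces to {out.1} {out.2} {y1.1} {y1.2} {y2.1} {y2.2} {y3.1} {y3.2}


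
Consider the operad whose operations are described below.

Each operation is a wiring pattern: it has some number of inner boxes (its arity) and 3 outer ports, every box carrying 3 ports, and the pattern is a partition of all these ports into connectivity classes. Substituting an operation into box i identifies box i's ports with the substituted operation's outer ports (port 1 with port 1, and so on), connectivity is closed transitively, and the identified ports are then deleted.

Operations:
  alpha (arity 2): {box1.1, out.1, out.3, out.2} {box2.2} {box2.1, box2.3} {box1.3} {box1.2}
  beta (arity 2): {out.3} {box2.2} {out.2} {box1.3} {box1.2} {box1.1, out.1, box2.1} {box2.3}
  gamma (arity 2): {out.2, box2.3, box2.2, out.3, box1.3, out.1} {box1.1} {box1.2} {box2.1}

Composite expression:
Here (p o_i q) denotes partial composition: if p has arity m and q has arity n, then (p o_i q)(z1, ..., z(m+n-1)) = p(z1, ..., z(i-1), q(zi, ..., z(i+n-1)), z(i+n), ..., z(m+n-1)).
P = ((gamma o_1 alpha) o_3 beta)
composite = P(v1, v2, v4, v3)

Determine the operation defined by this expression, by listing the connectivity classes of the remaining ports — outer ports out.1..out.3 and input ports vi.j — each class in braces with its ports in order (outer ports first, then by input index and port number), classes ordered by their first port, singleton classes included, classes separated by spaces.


{out.1, out.2, out.3, v1.1} {v1.2} {v1.3} {v2.1, v2.3} {v2.2} {v3.1, v4.1} {v3.2} {v3.3} {v4.2} {v4.3}

Connectivity passes through glued gamma-boundaries; trace each wire chain.
stage alpha: inputs (v1, v2), connectivity {out.1, out.2, out.3, v1.1} {v1.2} {v1.3} {v2.1, v2.3} {v2.2}, out.j its boundary
stage beta: inputs (v4, v3), connectivity {out.1, v3.1, v4.1} {out.2} {out.3} {v3.2} {v3.3} {v4.2} {v4.3}, out.j its boundary
stage gamma: inputs (v1, v2, v4, v3), connectivity {out.1, out.2, out.3, v1.1} {v1.2} {v1.3} {v2.1, v2.3} {v2.2} {v3.1, v4.1} {v3.2} {v3.3} {v4.2} {v4.3}, out.j its boundary


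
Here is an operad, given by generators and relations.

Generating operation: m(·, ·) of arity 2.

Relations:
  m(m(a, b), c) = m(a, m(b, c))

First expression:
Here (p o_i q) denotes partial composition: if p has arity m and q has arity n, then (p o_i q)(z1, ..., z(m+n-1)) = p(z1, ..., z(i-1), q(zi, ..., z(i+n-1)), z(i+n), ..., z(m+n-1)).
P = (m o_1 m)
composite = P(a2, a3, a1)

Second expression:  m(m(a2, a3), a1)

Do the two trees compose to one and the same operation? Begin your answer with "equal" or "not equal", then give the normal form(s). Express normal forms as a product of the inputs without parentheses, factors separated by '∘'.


equal; the common form is a2 ∘ a3 ∘ a1


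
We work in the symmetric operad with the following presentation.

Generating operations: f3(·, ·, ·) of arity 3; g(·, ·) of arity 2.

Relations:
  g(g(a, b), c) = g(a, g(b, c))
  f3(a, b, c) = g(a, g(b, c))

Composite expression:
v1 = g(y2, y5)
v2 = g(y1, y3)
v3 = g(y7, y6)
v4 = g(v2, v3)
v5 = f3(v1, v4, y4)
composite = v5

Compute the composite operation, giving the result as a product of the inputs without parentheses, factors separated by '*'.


y2 * y5 * y1 * y3 * y7 * y6 * y4

Associativity of f3 dissolves the nesting; only the y-input order survives.
g(y2, y5) linearizes to y2 * y5
g(y1, y3) linearizes to y1 * y3
g(y7, y6) linearizes to y7 * y6
g(g(y1, y3), g(y7, y6)) linearizes to y1 * y3 * y7 * y6
f3(g(y2, y5), g(g(y1, y3), g(y7, y6)), y4) linearizes to y2 * y5 * y1 * y3 * y7 * y6 * y4


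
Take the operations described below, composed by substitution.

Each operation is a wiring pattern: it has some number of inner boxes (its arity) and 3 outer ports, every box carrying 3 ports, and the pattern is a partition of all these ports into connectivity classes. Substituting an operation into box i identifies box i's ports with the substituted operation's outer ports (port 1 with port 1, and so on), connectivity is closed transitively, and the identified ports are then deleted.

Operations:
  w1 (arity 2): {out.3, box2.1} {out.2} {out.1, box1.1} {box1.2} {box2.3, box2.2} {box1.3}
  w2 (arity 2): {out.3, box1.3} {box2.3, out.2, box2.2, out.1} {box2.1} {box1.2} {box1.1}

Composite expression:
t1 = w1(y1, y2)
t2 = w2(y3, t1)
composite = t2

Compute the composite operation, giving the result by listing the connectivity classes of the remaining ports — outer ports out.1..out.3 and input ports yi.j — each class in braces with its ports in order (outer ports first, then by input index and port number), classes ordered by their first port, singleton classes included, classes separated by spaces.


{out.1, out.2, y2.1} {out.3, y3.3} {y1.1} {y1.2} {y1.3} {y2.2, y2.3} {y3.1} {y3.2}

Treat the ports identified at w2 as solder joints: merge, then drop.
the subtree at w1 composes to {out.1, y1.1} {out.2} {out.3, y2.1} {y1.2} {y1.3} {y2.2, y2.3} on (y1, y2); out.j = own outer ports
the subtree at w2 composes to {out.1, out.2, y2.1} {out.3, y3.3} {y1.1} {y1.2} {y1.3} {y2.2, y2.3} {y3.1} {y3.2} on (y3, y1, y2); out.j = own outer ports


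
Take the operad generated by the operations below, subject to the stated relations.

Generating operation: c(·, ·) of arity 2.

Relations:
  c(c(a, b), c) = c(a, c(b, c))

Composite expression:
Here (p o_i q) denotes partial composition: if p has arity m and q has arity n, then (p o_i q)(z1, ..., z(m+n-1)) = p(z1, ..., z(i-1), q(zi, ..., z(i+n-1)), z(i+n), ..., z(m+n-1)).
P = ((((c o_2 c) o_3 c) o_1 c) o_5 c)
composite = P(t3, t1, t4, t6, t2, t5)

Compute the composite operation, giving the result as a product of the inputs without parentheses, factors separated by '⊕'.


Key point: c is associative — brackets drop, the t-order remains.
c(t3, t1) unparenthesizes to t3 ⊕ t1
c(t2, t5) unparenthesizes to t2 ⊕ t5
c(t6, c(t2, t5)) unparenthesizes to t6 ⊕ t2 ⊕ t5
c(t4, c(t6, c(t2, t5))) unparenthesizes to t4 ⊕ t6 ⊕ t2 ⊕ t5
c(c(t3, t1), c(t4, c(t6, c(t2, t5)))) unparenthesizes to t3 ⊕ t1 ⊕ t4 ⊕ t6 ⊕ t2 ⊕ t5

t3 ⊕ t1 ⊕ t4 ⊕ t6 ⊕ t2 ⊕ t5


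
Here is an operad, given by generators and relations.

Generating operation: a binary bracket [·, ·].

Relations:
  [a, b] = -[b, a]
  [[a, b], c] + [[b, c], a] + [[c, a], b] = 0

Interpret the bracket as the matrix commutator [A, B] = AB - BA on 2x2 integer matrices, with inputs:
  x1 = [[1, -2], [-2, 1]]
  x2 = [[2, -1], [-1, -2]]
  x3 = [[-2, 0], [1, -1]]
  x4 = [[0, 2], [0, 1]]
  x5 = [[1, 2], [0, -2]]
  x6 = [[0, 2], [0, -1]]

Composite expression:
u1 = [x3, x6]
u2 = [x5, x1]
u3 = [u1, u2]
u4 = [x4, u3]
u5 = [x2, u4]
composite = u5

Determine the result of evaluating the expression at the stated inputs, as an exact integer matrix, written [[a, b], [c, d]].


[[0, 128], [-128, 0]]

[x3, x6] = [[-2, -2], [1, 2]]
[x5, x1] = [[-4, -6], [6, 4]]
[[x3, x6], [x5, x1]] = [[-6, 8], [16, 6]]
[x4, [[x3, x6], [x5, x1]]] = [[32, 16], [16, -32]]
[x2, [x4, [[x3, x6], [x5, x1]]]] = [[0, 128], [-128, 0]]


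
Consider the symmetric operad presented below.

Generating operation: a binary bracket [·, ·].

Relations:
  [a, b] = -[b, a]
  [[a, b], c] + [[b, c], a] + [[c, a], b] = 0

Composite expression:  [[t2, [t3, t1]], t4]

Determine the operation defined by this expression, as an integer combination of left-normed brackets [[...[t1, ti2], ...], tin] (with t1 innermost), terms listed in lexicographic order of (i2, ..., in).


Left-normed coefficients sit on the t1-initial expansion words.
Composite bracket: [[t2, [t3, t1]], t4]
Under [a, b] = ab - ba we get 8 signed associative words (2^3 = 8).
Keep just the words that open with t1:
  the word t1t3t2t4 carries sign +1 and contributes +[[[t1, t3], t2], t4]

[[[t1, t3], t2], t4]


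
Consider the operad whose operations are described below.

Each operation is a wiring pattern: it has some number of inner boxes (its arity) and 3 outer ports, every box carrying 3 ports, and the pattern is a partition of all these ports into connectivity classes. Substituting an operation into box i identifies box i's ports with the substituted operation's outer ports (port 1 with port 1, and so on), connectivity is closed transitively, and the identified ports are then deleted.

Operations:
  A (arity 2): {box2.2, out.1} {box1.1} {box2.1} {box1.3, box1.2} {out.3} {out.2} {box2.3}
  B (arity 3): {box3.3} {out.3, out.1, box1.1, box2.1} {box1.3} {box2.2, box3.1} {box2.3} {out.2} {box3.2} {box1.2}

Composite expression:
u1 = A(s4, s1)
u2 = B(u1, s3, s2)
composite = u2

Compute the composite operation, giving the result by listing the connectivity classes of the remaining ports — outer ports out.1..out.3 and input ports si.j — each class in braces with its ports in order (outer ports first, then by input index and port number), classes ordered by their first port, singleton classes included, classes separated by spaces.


{out.1, out.3, s1.2, s3.1} {out.2} {s1.1} {s1.3} {s2.1, s3.2} {s2.2} {s2.3} {s3.3} {s4.1} {s4.2, s4.3}

After gluing at B, chains via deleted ports link the s-ports.
A over (s4, s1) gives {out.1, s1.2} {out.2} {out.3} {s1.1} {s1.3} {s4.1} {s4.2, s4.3}, out.j being that stage's outer ports
B over (s4, s1, s3, s2) gives {out.1, out.3, s1.2, s3.1} {out.2} {s1.1} {s1.3} {s2.1, s3.2} {s2.2} {s2.3} {s3.3} {s4.1} {s4.2, s4.3}, out.j being that stage's outer ports


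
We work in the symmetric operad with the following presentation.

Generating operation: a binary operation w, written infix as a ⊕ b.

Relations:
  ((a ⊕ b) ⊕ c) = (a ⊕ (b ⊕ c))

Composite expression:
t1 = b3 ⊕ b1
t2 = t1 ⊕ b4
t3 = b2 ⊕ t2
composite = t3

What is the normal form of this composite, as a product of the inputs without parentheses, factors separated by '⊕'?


b2 ⊕ b3 ⊕ b1 ⊕ b4

Key point: w is associative — brackets drop, the b-order remains.
(b3 ⊕ b1) unparenthesizes to b3 ⊕ b1
((b3 ⊕ b1) ⊕ b4) unparenthesizes to b3 ⊕ b1 ⊕ b4
(b2 ⊕ ((b3 ⊕ b1) ⊕ b4)) unparenthesizes to b2 ⊕ b3 ⊕ b1 ⊕ b4


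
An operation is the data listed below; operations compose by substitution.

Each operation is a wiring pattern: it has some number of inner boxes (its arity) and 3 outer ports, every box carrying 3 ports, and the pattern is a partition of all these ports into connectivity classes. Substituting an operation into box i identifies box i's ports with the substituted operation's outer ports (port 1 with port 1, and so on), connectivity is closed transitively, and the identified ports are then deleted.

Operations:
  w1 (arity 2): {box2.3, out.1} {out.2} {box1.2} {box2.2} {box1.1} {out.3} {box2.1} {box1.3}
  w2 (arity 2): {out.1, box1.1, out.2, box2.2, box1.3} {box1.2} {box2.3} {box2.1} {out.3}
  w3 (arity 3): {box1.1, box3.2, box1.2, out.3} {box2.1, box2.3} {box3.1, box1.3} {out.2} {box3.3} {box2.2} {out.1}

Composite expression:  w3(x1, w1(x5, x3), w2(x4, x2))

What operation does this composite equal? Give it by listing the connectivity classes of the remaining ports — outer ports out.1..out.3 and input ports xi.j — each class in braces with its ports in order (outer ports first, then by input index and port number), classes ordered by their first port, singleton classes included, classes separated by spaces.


{out.1} {out.2} {out.3, x1.1, x1.2, x1.3, x2.2, x4.1, x4.3} {x2.1} {x2.3} {x3.1} {x3.2} {x3.3} {x4.2} {x5.1} {x5.2} {x5.3}

After gluing at w3, chains via deleted ports link the x-ports.
through w1, on inputs (x5, x3): {out.1, x3.3} {out.2} {out.3} {x3.1} {x3.2} {x5.1} {x5.2} {x5.3} (out.j = stage outer ports)
through w2, on inputs (x4, x2): {out.1, out.2, x2.2, x4.1, x4.3} {out.3} {x2.1} {x2.3} {x4.2} (out.j = stage outer ports)
through w3, on inputs (x1, x5, x3, x4, x2): {out.1} {out.2} {out.3, x1.1, x1.2, x1.3, x2.2, x4.1, x4.3} {x2.1} {x2.3} {x3.1} {x3.2} {x3.3} {x4.2} {x5.1} {x5.2} {x5.3} (out.j = stage outer ports)


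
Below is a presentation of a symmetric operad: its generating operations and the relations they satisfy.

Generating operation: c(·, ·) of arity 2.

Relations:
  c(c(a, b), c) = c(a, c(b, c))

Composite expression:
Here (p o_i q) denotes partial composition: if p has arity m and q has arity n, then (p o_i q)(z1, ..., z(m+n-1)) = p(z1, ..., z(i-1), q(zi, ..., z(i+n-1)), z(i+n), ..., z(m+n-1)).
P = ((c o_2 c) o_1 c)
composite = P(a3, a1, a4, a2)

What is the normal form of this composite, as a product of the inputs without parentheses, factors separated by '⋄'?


a3 ⋄ a1 ⋄ a4 ⋄ a2

The c-tree's shape is irrelevant; the a-reading-order decides.
c(a3, a1) flattens to a3 ⋄ a1
c(a4, a2) flattens to a4 ⋄ a2
c(c(a3, a1), c(a4, a2)) flattens to a3 ⋄ a1 ⋄ a4 ⋄ a2


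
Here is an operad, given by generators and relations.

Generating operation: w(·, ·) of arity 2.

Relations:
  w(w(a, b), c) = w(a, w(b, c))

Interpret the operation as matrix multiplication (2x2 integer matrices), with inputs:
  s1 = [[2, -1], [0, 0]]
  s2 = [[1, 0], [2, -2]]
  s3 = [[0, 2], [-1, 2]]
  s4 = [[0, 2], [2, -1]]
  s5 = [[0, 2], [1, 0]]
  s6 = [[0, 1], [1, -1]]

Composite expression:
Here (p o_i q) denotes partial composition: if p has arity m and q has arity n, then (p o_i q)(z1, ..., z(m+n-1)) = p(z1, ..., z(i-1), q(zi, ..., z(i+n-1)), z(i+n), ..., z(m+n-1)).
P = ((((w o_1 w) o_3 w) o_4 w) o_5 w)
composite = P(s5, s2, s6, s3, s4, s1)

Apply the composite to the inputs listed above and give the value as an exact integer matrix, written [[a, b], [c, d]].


[[32, -16], [8, -4]]

w(s5, s2) = [[4, -4], [1, 0]]
w(s4, s1) = [[0, 0], [4, -2]]
w(s3, w(s4, s1)) = [[8, -4], [8, -4]]
w(s6, w(s3, w(s4, s1))) = [[8, -4], [0, 0]]
w(w(s5, s2), w(s6, w(s3, w(s4, s1)))) = [[32, -16], [8, -4]]


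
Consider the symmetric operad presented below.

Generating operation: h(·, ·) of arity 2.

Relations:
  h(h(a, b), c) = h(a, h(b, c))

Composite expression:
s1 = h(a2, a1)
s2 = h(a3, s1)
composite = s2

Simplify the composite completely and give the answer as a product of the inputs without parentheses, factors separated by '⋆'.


a3 ⋆ a2 ⋆ a1

The h-tree's shape is irrelevant; the a-reading-order decides.
h(a2, a1) flattens to a2 ⋆ a1
h(a3, h(a2, a1)) flattens to a3 ⋆ a2 ⋆ a1


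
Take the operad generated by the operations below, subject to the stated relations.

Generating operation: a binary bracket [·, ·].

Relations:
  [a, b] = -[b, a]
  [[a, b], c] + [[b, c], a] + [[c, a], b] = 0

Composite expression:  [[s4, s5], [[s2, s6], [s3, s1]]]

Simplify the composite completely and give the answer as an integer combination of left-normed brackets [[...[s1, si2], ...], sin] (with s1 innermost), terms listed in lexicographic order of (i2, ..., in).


-[[[[[s1, s3], s2], s6], s4], s5] + [[[[[s1, s3], s2], s6], s5], s4] + [[[[[s1, s3], s6], s2], s4], s5] - [[[[[s1, s3], s6], s2], s5], s4]

A multilinear Lie element is pinned by s1-initial words (s1 innermost).
Composite bracket: [[s4, s5], [[s2, s6], [s3, s1]]]
Expanding via [a, b] = ab - ba: 32 signed words (2^5 = 32).
Collect the words opening with s1:
  the word s1s3s2s6s4s5 carries sign -1 and contributes -[[[[[s1, s3], s2], s6], s4], s5]
  the word s1s3s2s6s5s4 carries sign +1 and contributes +[[[[[s1, s3], s2], s6], s5], s4]
  the word s1s3s6s2s4s5 carries sign +1 and contributes +[[[[[s1, s3], s6], s2], s4], s5]
  the word s1s3s6s2s5s4 carries sign -1 and contributes -[[[[[s1, s3], s6], s2], s5], s4]


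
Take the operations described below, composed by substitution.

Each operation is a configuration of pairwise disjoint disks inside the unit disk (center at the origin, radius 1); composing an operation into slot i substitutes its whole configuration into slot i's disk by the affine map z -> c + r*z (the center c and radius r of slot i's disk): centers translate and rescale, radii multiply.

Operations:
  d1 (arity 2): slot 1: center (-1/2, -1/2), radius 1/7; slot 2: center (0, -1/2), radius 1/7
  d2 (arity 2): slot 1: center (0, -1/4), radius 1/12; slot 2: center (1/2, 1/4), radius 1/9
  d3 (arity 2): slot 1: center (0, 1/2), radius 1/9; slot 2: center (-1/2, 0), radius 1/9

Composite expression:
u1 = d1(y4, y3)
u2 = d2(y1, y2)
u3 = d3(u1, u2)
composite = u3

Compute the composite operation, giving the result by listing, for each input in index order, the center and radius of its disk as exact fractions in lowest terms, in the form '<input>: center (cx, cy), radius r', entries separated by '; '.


y1: center (-1/2, -1/36), radius 1/108; y2: center (-4/9, 1/36), radius 1/81; y3: center (0, 4/9), radius 1/63; y4: center (-1/18, 4/9), radius 1/63

Only the slot chain above each y matters under d3; compose those maps.
for y4, the 2-step affine chain lands on center (-1/18, 4/9), radius 1/63
for y3, the 2-step affine chain lands on center (0, 4/9), radius 1/63
for y1, the 2-step affine chain lands on center (-1/2, -1/36), radius 1/108
for y2, the 2-step affine chain lands on center (-4/9, 1/36), radius 1/81


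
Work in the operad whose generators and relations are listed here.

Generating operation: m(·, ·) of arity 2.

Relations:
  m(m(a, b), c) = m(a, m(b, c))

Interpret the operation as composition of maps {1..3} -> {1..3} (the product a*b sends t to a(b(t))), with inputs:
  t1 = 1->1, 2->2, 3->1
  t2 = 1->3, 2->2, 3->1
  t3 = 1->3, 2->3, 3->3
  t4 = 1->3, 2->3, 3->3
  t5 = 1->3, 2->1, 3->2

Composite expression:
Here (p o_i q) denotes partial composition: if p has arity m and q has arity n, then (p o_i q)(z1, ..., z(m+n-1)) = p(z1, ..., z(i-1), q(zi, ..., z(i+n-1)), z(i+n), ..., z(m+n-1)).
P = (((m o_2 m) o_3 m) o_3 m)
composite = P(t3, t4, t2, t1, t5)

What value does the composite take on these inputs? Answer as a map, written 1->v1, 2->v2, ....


1->3, 2->3, 3->3

m(t2, t1) = 1->3, 2->2, 3->3
m(m(t2, t1), t5) = 1->3, 2->3, 3->2
m(t4, m(m(t2, t1), t5)) = 1->3, 2->3, 3->3
m(t3, m(t4, m(m(t2, t1), t5))) = 1->3, 2->3, 3->3


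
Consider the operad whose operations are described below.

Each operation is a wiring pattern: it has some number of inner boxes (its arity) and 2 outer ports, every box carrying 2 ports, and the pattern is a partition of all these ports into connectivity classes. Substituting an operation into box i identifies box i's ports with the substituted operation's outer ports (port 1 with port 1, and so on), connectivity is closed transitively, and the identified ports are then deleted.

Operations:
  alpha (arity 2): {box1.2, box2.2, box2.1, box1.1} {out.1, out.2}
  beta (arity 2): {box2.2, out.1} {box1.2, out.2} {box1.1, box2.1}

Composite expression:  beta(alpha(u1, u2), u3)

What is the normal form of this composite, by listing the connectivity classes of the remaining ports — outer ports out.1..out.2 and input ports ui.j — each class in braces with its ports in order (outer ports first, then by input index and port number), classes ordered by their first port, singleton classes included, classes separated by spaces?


{out.1, u3.2} {out.2, u3.1} {u1.1, u1.2, u2.1, u2.2}

Connectivity passes through glued beta-boundaries; trace each wire chain.
through alpha, on inputs (u1, u2): {out.1, out.2} {u1.1, u1.2, u2.1, u2.2} (out.j = stage outer ports)
through beta, on inputs (u1, u2, u3): {out.1, u3.2} {out.2, u3.1} {u1.1, u1.2, u2.1, u2.2} (out.j = stage outer ports)


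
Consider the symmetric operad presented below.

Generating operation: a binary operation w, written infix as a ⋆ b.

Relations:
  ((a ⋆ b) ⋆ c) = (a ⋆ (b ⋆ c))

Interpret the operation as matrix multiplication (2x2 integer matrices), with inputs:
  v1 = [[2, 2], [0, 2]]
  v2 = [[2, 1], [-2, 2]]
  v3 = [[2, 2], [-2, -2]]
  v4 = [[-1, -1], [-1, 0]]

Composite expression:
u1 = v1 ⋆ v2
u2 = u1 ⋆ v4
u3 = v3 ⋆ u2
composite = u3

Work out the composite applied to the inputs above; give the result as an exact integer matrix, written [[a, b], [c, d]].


(v1 ⋆ v2) = [[0, 6], [-4, 4]]
((v1 ⋆ v2) ⋆ v4) = [[-6, 0], [0, 4]]
(v3 ⋆ ((v1 ⋆ v2) ⋆ v4)) = [[-12, 8], [12, -8]]

[[-12, 8], [12, -8]]
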